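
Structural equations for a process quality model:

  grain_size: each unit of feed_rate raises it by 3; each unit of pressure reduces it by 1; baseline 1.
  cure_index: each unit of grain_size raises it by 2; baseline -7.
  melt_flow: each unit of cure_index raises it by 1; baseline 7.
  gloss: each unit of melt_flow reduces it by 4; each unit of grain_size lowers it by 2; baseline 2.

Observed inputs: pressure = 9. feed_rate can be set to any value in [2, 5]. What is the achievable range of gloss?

Substituting into the grain_size equation gives grain_size = 3*feed_rate - 8.
This gives cure_index = 6*feed_rate - 23.
So melt_flow = 6*feed_rate - 16.
Substituting into the gloss equation gives gloss = -30*feed_rate + 82.
Linear in feed_rate, so extremes are at the endpoints: feed_rate = 2 gives gloss = 22; feed_rate = 5 gives gloss = -68.

-68 to 22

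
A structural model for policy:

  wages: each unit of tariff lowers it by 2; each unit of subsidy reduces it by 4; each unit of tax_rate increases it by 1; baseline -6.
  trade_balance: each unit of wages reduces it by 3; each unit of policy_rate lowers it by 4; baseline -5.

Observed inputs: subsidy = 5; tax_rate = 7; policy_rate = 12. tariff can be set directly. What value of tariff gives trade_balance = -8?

tariff = -2

Substituting into the wages equation gives wages = -2*tariff - 19.
This gives trade_balance = 6*tariff + 4.
Solve 6*tariff + 4 = -8: tariff = (-8 - 4) / 6 = -2.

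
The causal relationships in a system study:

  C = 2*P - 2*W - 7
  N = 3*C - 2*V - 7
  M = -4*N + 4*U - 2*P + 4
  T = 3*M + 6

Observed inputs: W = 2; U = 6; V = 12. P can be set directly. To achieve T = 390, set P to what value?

Substituting into the C equation gives C = 2*P - 11.
N becomes 6*P - 64.
M becomes -26*P + 284.
T becomes -78*P + 858.
Solve -78*P + 858 = 390: P = (390 - 858) / -78 = 6.

P = 6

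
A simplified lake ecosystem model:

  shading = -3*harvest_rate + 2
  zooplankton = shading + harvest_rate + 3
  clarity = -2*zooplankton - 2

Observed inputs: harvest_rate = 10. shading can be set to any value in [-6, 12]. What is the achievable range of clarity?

-52 to -16

Intervening on shading fixes its value directly, overriding its dependence on harvest_rate.
Substituting into the zooplankton equation gives zooplankton = shading + 13.
Substituting into the clarity equation gives clarity = -2*shading - 28.
Linear in shading, so extremes are at the endpoints: shading = -6 gives clarity = -16; shading = 12 gives clarity = -52.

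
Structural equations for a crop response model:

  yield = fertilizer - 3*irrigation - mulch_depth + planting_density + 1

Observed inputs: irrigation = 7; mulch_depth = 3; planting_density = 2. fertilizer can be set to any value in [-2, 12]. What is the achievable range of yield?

-23 to -9

Substituting into the yield equation gives yield = fertilizer - 21.
Linear in fertilizer, so extremes are at the endpoints: fertilizer = -2 gives yield = -23; fertilizer = 12 gives yield = -9.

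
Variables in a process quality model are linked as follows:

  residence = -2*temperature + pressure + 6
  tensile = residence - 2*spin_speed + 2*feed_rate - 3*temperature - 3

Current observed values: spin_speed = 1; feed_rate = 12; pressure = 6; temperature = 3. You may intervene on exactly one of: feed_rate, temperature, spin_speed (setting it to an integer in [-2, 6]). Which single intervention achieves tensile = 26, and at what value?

set temperature = 1

Intervening on feed_rate: tensile = 2*feed_rate - 8. Reaching 26 requires feed_rate = 17, outside [-2, 6].
Intervening on temperature: with other inputs at their observed values, tensile = -5*temperature + 31. Solving for 26 gives temperature = 1, within [-2, 6].
Intervening on spin_speed: tensile = -2*spin_speed + 18. Reaching 26 requires spin_speed = -4, outside [-2, 6].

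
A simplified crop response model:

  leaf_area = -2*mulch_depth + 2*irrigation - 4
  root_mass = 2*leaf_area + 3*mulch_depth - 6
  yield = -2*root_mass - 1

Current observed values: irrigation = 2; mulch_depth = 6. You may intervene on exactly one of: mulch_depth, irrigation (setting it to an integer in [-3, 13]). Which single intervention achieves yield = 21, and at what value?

Intervening on mulch_depth: with other inputs at their observed values, yield = 2*mulch_depth + 11. Solving for 21 gives mulch_depth = 5, within [-3, 13].
Intervening on irrigation: yield = -8*irrigation + 39. Reaching 21 requires irrigation = 9/4, not an integer.

set mulch_depth = 5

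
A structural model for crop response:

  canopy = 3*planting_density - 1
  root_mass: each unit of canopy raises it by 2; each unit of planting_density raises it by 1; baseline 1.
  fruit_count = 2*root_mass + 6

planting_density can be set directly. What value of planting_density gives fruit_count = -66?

planting_density = -5

Substituting into the root_mass equation gives root_mass = 7*planting_density - 1.
So fruit_count = 14*planting_density + 4.
Solve 14*planting_density + 4 = -66: planting_density = (-66 - 4) / 14 = -5.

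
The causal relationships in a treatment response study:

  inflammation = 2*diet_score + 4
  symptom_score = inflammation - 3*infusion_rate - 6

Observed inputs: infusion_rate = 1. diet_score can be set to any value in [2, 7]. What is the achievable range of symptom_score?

Substituting into the symptom_score equation gives symptom_score = 2*diet_score - 5.
Linear in diet_score, so extremes are at the endpoints: diet_score = 2 gives symptom_score = -1; diet_score = 7 gives symptom_score = 9.

-1 to 9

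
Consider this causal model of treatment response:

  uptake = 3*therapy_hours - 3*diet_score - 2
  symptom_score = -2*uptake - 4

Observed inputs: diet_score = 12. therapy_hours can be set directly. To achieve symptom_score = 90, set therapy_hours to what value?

therapy_hours = -3

Substituting into the uptake equation gives uptake = 3*therapy_hours - 38.
So symptom_score = -6*therapy_hours + 72.
Solve -6*therapy_hours + 72 = 90: therapy_hours = (90 - 72) / -6 = -3.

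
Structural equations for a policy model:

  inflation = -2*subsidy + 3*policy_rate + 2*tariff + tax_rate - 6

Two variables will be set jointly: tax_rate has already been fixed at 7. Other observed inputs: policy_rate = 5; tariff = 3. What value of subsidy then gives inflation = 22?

subsidy = 0

With tax_rate held at 7:
Substituting into the inflation equation gives inflation = -2*subsidy + 22.
Solve -2*subsidy + 22 = 22: subsidy = (22 - 22) / -2 = 0.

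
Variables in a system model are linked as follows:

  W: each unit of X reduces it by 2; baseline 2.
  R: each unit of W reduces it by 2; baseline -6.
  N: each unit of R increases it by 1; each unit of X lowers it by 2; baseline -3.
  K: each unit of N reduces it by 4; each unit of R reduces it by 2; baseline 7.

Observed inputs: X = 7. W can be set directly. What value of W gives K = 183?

W = 6

Intervening on W fixes its value directly, overriding its dependence on X.
Substituting into the N equation gives N = -2*W - 23.
Substituting into the K equation gives K = 12*W + 111.
Solve 12*W + 111 = 183: W = (183 - 111) / 12 = 6.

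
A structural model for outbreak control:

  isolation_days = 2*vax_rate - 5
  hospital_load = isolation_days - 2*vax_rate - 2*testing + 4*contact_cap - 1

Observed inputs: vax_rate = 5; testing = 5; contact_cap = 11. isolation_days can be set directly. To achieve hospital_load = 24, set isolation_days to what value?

isolation_days = 1

Intervening on isolation_days fixes its value directly, overriding its dependence on vax_rate.
Substituting into the hospital_load equation gives hospital_load = isolation_days + 23.
Solve isolation_days + 23 = 24: isolation_days = (24 - 23) / 1 = 1.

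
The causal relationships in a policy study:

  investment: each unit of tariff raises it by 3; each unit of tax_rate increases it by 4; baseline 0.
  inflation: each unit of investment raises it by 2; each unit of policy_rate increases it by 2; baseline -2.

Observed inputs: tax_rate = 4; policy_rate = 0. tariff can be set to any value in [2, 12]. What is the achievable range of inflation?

42 to 102

Substituting into the investment equation gives investment = 3*tariff + 16.
This gives inflation = 6*tariff + 30.
Linear in tariff, so extremes are at the endpoints: tariff = 2 gives inflation = 42; tariff = 12 gives inflation = 102.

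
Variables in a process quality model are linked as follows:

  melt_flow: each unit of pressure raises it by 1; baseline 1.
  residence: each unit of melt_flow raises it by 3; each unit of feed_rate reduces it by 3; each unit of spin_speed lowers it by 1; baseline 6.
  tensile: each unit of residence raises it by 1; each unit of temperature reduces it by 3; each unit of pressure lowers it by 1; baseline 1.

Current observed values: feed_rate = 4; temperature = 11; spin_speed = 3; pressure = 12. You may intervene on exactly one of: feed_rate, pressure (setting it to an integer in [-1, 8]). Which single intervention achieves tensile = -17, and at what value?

Intervening on feed_rate: with other inputs at their observed values, tensile = -3*feed_rate - 2. Solving for -17 gives feed_rate = 5, within [-1, 8].
Intervening on pressure: tensile = 2*pressure - 38. Reaching -17 requires pressure = 21/2, not an integer.

set feed_rate = 5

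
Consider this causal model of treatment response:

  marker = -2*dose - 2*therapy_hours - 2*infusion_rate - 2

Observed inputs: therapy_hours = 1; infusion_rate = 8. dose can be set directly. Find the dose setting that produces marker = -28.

Substituting into the marker equation gives marker = -2*dose - 20.
Solve -2*dose - 20 = -28: dose = (-28 + 20) / -2 = 4.

dose = 4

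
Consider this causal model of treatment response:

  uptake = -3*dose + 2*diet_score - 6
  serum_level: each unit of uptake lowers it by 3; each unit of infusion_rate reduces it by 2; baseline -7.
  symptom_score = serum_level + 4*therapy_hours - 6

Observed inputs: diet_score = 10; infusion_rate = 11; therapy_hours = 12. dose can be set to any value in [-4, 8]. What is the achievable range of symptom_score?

-65 to 43

Substituting into the uptake equation gives uptake = -3*dose + 14.
Substituting into the serum_level equation gives serum_level = 9*dose - 71.
Substituting into the symptom_score equation gives symptom_score = 9*dose - 29.
Linear in dose, so extremes are at the endpoints: dose = -4 gives symptom_score = -65; dose = 8 gives symptom_score = 43.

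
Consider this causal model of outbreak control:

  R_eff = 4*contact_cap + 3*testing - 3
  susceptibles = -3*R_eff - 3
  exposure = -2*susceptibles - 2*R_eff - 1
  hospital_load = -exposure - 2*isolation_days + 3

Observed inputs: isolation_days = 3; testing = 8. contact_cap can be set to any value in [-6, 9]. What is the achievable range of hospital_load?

Substituting into the R_eff equation gives R_eff = 4*contact_cap + 21.
This gives susceptibles = -12*contact_cap - 66.
Substituting into the exposure equation gives exposure = 16*contact_cap + 89.
hospital_load becomes -16*contact_cap - 92.
Linear in contact_cap, so extremes are at the endpoints: contact_cap = -6 gives hospital_load = 4; contact_cap = 9 gives hospital_load = -236.

-236 to 4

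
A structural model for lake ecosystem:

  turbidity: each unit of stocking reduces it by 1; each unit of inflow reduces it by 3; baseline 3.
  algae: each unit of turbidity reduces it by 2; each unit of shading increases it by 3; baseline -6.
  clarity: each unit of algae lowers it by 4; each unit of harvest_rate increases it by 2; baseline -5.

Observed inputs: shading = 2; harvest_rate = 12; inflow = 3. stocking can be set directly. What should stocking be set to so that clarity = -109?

stocking = 10

Substituting into the turbidity equation gives turbidity = -stocking - 6.
Substituting into the algae equation gives algae = 2*stocking + 12.
Substituting into the clarity equation gives clarity = -8*stocking - 29.
Solve -8*stocking - 29 = -109: stocking = (-109 + 29) / -8 = 10.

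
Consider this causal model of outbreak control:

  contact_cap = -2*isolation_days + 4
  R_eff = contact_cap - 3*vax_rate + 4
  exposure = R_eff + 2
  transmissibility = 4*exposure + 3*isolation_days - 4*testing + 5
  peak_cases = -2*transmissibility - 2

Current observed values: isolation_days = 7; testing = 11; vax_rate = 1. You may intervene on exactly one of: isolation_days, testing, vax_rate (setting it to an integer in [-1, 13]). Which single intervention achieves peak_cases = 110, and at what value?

Intervening on isolation_days: with other inputs at their observed values, peak_cases = 10*isolation_days + 20. Solving for 110 gives isolation_days = 9, within [-1, 13].
Intervening on testing: peak_cases = 8*testing + 2. Reaching 110 requires testing = 27/2, not an integer.
Intervening on vax_rate: peak_cases = 24*vax_rate + 66. Reaching 110 requires vax_rate = 11/6, not an integer.

set isolation_days = 9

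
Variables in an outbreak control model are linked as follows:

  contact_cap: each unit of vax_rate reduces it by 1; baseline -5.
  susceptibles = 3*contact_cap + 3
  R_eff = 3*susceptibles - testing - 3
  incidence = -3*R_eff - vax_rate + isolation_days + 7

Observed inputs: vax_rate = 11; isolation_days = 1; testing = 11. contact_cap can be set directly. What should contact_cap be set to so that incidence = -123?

Intervening on contact_cap fixes its value directly, overriding its dependence on vax_rate.
Substituting into the R_eff equation gives R_eff = 9*contact_cap - 5.
Substituting into the incidence equation gives incidence = -27*contact_cap + 12.
Solve -27*contact_cap + 12 = -123: contact_cap = (-123 - 12) / -27 = 5.

contact_cap = 5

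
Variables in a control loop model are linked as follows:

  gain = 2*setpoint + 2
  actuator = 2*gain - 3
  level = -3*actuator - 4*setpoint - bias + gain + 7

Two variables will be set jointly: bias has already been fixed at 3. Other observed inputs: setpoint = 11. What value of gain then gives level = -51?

With bias held at 3:
Intervening on gain fixes its value directly, overriding its dependence on setpoint.
Substituting into the level equation gives level = -5*gain - 31.
Solve -5*gain - 31 = -51: gain = (-51 + 31) / -5 = 4.

gain = 4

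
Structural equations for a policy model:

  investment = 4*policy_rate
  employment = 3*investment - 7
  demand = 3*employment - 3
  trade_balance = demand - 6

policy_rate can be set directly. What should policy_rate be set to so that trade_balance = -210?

policy_rate = -5

Substituting into the employment equation gives employment = 12*policy_rate - 7.
So demand = 36*policy_rate - 24.
So trade_balance = 36*policy_rate - 30.
Solve 36*policy_rate - 30 = -210: policy_rate = (-210 + 30) / 36 = -5.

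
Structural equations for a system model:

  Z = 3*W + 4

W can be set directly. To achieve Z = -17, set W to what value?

Solve 3*W + 4 = -17: W = (-17 - 4) / 3 = -7.

W = -7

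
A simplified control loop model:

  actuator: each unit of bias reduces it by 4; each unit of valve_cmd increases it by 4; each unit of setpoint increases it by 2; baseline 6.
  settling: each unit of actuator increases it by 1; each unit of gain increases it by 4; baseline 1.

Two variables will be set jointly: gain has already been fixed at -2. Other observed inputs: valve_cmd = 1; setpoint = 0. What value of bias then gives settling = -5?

With gain held at -2:
Substituting into the actuator equation gives actuator = -4*bias + 10.
settling becomes -4*bias + 3.
Solve -4*bias + 3 = -5: bias = (-5 - 3) / -4 = 2.

bias = 2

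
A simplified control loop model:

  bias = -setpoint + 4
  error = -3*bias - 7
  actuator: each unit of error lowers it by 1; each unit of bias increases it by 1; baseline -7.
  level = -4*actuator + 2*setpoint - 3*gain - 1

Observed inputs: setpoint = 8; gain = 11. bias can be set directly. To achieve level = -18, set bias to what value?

bias = 0

Intervening on bias fixes its value directly, overriding its dependence on setpoint.
Substituting into the actuator equation gives actuator = 4*bias.
Substituting into the level equation gives level = -16*bias - 18.
Solve -16*bias - 18 = -18: bias = (-18 + 18) / -16 = 0.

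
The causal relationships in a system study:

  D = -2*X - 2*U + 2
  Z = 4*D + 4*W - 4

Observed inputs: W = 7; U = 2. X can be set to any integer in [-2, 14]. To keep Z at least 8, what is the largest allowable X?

Substituting into the D equation gives D = -2*X - 2.
Substituting into the Z equation gives Z = -8*X + 16.
Require -8*X + 16 ≥ 8, so X ≤ 1.
The largest integer in [-2, 14] satisfying this is 1.

X = 1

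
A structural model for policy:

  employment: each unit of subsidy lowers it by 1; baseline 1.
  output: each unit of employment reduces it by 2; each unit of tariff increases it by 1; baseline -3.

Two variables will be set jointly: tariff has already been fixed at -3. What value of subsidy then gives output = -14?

With tariff held at -3:
Substituting into the output equation gives output = 2*subsidy - 8.
Solve 2*subsidy - 8 = -14: subsidy = (-14 + 8) / 2 = -3.

subsidy = -3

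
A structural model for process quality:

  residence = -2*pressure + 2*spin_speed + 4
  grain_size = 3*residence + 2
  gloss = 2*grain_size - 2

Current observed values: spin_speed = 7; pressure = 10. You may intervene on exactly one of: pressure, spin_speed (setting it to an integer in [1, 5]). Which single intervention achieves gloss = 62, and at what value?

set pressure = 4

Intervening on pressure: with other inputs at their observed values, gloss = -12*pressure + 110. Solving for 62 gives pressure = 4, within [1, 5].
Intervening on spin_speed: gloss = 12*spin_speed - 94. Reaching 62 requires spin_speed = 13, outside [1, 5].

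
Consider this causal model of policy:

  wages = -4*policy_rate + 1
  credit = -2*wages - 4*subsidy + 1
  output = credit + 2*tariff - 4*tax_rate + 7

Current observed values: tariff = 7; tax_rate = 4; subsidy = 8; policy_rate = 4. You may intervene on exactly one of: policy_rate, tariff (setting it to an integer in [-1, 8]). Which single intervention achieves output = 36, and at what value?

Intervening on policy_rate: with other inputs at their observed values, output = 8*policy_rate - 28. Solving for 36 gives policy_rate = 8, within [-1, 8].
Intervening on tariff: output = 2*tariff - 10. Reaching 36 requires tariff = 23, outside [-1, 8].

set policy_rate = 8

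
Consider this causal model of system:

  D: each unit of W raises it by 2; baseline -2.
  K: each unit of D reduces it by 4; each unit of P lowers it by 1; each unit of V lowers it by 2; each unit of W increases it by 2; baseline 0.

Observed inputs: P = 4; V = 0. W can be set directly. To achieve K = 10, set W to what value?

Substituting into the K equation gives K = -6*W + 4.
Solve -6*W + 4 = 10: W = (10 - 4) / -6 = -1.

W = -1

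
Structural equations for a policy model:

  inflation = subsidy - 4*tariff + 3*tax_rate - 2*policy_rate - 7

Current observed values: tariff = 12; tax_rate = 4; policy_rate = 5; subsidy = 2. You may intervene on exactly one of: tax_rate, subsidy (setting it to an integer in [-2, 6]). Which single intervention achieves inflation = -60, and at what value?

set tax_rate = 1

Intervening on tax_rate: with other inputs at their observed values, inflation = 3*tax_rate - 63. Solving for -60 gives tax_rate = 1, within [-2, 6].
Intervening on subsidy: inflation = subsidy - 53. Reaching -60 requires subsidy = -7, outside [-2, 6].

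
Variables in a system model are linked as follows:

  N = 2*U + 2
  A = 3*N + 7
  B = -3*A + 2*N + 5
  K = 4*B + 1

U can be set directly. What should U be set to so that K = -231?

U = 2

Substituting into the A equation gives A = 6*U + 13.
Substituting into the B equation gives B = -14*U - 30.
Substituting into the K equation gives K = -56*U - 119.
Solve -56*U - 119 = -231: U = (-231 + 119) / -56 = 2.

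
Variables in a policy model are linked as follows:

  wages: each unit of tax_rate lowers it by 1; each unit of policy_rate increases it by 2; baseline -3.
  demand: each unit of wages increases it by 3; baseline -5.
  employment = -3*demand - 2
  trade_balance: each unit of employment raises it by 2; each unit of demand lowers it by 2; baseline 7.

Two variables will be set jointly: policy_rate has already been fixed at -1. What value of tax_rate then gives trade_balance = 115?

With policy_rate held at -1:
Substituting into the wages equation gives wages = -tax_rate - 5.
Substituting into the demand equation gives demand = -3*tax_rate - 20.
Substituting into the employment equation gives employment = 9*tax_rate + 58.
Substituting into the trade_balance equation gives trade_balance = 24*tax_rate + 163.
Solve 24*tax_rate + 163 = 115: tax_rate = (115 - 163) / 24 = -2.

tax_rate = -2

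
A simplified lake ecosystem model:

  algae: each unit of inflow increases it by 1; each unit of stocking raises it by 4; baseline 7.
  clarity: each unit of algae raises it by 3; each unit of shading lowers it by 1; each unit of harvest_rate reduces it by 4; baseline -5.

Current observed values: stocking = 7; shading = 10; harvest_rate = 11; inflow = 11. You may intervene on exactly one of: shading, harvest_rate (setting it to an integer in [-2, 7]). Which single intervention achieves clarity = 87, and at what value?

set shading = 2

Intervening on shading: with other inputs at their observed values, clarity = -shading + 89. Solving for 87 gives shading = 2, within [-2, 7].
Intervening on harvest_rate: clarity = -4*harvest_rate + 123. Reaching 87 requires harvest_rate = 9, outside [-2, 7].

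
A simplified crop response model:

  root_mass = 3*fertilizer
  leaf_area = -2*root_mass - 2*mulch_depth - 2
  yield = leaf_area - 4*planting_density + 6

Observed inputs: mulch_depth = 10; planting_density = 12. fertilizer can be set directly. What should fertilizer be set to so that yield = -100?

Substituting into the leaf_area equation gives leaf_area = -6*fertilizer - 22.
yield becomes -6*fertilizer - 64.
Solve -6*fertilizer - 64 = -100: fertilizer = (-100 + 64) / -6 = 6.

fertilizer = 6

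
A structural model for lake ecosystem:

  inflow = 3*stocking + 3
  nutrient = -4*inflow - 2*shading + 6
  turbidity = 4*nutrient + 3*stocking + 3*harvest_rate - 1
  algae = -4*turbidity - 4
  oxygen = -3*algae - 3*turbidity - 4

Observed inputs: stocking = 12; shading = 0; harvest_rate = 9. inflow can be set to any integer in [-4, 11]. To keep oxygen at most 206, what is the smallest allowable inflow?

Intervening on inflow fixes its value directly, overriding its dependence on stocking.
Substituting into the nutrient equation gives nutrient = -4*inflow + 6.
turbidity becomes -16*inflow + 86.
Substituting into the algae equation gives algae = 64*inflow - 348.
Substituting into the oxygen equation gives oxygen = -144*inflow + 782.
Require -144*inflow + 782 ≤ 206, so inflow ≥ 4.
The smallest integer in [-4, 11] satisfying this is 4.

inflow = 4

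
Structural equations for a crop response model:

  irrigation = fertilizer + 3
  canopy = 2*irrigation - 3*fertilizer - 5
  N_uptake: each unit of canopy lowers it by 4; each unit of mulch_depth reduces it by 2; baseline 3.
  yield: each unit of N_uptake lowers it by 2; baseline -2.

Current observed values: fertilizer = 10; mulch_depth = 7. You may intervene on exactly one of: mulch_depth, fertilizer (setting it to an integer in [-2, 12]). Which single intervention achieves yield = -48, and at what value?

Intervening on mulch_depth: with other inputs at their observed values, yield = 4*mulch_depth - 80. Solving for -48 gives mulch_depth = 8, within [-2, 12].
Intervening on fertilizer: yield = -8*fertilizer + 28. Reaching -48 requires fertilizer = 19/2, not an integer.

set mulch_depth = 8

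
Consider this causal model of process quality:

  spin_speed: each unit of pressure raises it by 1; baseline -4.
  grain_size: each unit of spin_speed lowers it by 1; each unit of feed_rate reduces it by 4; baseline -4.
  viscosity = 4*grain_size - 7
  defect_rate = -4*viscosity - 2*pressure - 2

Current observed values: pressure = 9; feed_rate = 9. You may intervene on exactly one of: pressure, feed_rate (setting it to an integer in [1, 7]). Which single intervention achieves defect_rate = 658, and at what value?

set pressure = 4

Intervening on pressure: with other inputs at their observed values, defect_rate = 14*pressure + 602. Solving for 658 gives pressure = 4, within [1, 7].
Intervening on feed_rate: defect_rate = 64*feed_rate + 152. Reaching 658 requires feed_rate = 253/32, not an integer.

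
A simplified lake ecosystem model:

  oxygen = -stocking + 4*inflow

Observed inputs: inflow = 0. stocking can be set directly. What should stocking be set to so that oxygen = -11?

Substituting into the oxygen equation gives oxygen = -stocking.
Solve -stocking = -11: stocking = -11 / -1 = 11.

stocking = 11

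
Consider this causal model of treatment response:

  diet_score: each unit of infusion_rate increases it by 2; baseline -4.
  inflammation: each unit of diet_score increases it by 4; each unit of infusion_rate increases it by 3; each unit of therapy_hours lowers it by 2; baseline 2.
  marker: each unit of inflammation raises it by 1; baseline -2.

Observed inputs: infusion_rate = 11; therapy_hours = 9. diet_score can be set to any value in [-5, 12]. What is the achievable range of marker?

-5 to 63

Intervening on diet_score fixes its value directly, overriding its dependence on infusion_rate.
Substituting into the inflammation equation gives inflammation = 4*diet_score + 17.
This gives marker = 4*diet_score + 15.
Linear in diet_score, so extremes are at the endpoints: diet_score = -5 gives marker = -5; diet_score = 12 gives marker = 63.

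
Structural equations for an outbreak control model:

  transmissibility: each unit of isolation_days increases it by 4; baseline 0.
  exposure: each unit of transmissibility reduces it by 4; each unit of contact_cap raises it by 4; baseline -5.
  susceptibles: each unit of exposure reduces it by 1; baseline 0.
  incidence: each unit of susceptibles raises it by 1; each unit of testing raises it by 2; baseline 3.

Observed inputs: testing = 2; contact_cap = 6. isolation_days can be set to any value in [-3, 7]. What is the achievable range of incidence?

Substituting into the exposure equation gives exposure = -16*isolation_days + 19.
susceptibles becomes 16*isolation_days - 19.
So incidence = 16*isolation_days - 12.
Linear in isolation_days, so extremes are at the endpoints: isolation_days = -3 gives incidence = -60; isolation_days = 7 gives incidence = 100.

-60 to 100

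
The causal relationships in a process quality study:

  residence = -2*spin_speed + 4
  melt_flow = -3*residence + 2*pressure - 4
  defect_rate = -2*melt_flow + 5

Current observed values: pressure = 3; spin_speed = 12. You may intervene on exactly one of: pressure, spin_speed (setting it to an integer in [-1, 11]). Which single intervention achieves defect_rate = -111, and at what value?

Intervening on pressure: with other inputs at their observed values, defect_rate = -4*pressure - 107. Solving for -111 gives pressure = 1, within [-1, 11].
Intervening on spin_speed: defect_rate = -12*spin_speed + 25. Reaching -111 requires spin_speed = 34/3, not an integer.

set pressure = 1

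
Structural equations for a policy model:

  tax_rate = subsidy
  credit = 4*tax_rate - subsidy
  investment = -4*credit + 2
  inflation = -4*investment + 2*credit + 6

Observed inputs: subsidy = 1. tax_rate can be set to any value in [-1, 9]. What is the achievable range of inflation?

Intervening on tax_rate fixes its value directly, overriding its dependence on subsidy.
Substituting into the credit equation gives credit = 4*tax_rate - 1.
This gives investment = -16*tax_rate + 6.
So inflation = 72*tax_rate - 20.
Linear in tax_rate, so extremes are at the endpoints: tax_rate = -1 gives inflation = -92; tax_rate = 9 gives inflation = 628.

-92 to 628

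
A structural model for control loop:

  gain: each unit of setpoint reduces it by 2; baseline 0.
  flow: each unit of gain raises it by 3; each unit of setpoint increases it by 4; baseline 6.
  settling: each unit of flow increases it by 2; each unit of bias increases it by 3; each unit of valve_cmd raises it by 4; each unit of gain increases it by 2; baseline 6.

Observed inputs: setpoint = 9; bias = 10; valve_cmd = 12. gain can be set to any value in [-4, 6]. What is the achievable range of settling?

136 to 216

Intervening on gain fixes its value directly, overriding its dependence on setpoint.
Substituting into the flow equation gives flow = 3*gain + 42.
So settling = 8*gain + 168.
Linear in gain, so extremes are at the endpoints: gain = -4 gives settling = 136; gain = 6 gives settling = 216.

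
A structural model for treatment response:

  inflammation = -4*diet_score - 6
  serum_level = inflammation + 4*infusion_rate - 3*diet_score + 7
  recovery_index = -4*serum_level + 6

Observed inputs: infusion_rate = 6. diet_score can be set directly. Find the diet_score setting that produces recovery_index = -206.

Substituting into the serum_level equation gives serum_level = -7*diet_score + 25.
recovery_index becomes 28*diet_score - 94.
Solve 28*diet_score - 94 = -206: diet_score = (-206 + 94) / 28 = -4.

diet_score = -4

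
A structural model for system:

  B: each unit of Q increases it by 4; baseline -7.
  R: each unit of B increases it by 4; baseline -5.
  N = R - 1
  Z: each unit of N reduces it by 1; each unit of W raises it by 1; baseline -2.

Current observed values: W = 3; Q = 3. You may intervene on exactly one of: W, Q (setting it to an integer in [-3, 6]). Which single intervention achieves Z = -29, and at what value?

set Q = 4

Intervening on W: Z = W - 16. Reaching -29 requires W = -13, outside [-3, 6].
Intervening on Q: with other inputs at their observed values, Z = -16*Q + 35. Solving for -29 gives Q = 4, within [-3, 6].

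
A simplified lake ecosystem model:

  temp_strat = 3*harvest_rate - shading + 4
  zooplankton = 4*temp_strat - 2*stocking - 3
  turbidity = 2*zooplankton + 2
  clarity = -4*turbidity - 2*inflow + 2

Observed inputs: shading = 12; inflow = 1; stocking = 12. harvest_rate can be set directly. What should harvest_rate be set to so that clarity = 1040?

Substituting into the temp_strat equation gives temp_strat = 3*harvest_rate - 8.
So zooplankton = 12*harvest_rate - 59.
This gives turbidity = 24*harvest_rate - 116.
clarity becomes -96*harvest_rate + 464.
Solve -96*harvest_rate + 464 = 1040: harvest_rate = (1040 - 464) / -96 = -6.

harvest_rate = -6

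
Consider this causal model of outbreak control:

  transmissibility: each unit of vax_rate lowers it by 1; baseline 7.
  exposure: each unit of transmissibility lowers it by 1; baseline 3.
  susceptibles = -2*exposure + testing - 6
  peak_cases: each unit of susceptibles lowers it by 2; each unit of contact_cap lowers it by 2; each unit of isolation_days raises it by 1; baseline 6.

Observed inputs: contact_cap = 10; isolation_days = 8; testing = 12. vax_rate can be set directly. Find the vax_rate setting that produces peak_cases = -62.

vax_rate = -7

Substituting into the exposure equation gives exposure = vax_rate - 4.
susceptibles becomes -2*vax_rate + 14.
This gives peak_cases = 4*vax_rate - 34.
Solve 4*vax_rate - 34 = -62: vax_rate = (-62 + 34) / 4 = -7.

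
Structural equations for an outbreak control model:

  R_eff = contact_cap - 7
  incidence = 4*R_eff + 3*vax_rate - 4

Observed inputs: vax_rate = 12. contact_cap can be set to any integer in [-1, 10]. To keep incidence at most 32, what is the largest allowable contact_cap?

contact_cap = 7

Substituting into the incidence equation gives incidence = 4*contact_cap + 4.
Require 4*contact_cap + 4 ≤ 32, so contact_cap ≤ 7.
The largest integer in [-1, 10] satisfying this is 7.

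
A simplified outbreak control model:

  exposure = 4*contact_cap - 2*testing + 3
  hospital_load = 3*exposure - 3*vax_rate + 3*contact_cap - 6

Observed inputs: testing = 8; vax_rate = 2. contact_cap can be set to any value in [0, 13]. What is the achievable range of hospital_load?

Substituting into the exposure equation gives exposure = 4*contact_cap - 13.
Substituting into the hospital_load equation gives hospital_load = 15*contact_cap - 51.
Linear in contact_cap, so extremes are at the endpoints: contact_cap = 0 gives hospital_load = -51; contact_cap = 13 gives hospital_load = 144.

-51 to 144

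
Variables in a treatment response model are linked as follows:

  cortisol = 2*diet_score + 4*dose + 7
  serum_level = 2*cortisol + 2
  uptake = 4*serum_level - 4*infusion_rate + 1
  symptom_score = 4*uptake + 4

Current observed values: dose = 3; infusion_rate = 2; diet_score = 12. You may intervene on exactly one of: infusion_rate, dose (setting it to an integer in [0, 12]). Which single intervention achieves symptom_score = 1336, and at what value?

set infusion_rate = 5

Intervening on infusion_rate: with other inputs at their observed values, symptom_score = -16*infusion_rate + 1416. Solving for 1336 gives infusion_rate = 5, within [0, 12].
Intervening on dose: symptom_score = 128*dose + 1000. Reaching 1336 requires dose = 21/8, not an integer.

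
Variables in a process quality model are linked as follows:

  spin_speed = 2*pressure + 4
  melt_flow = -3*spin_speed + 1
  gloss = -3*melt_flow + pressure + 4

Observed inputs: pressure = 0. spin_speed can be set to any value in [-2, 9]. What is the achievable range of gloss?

Intervening on spin_speed fixes its value directly, overriding its dependence on pressure.
Substituting into the gloss equation gives gloss = 9*spin_speed + 1.
Linear in spin_speed, so extremes are at the endpoints: spin_speed = -2 gives gloss = -17; spin_speed = 9 gives gloss = 82.

-17 to 82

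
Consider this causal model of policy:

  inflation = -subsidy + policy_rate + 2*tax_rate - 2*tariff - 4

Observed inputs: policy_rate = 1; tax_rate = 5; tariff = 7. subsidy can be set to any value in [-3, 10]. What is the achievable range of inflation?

-17 to -4

Substituting into the inflation equation gives inflation = -subsidy - 7.
Linear in subsidy, so extremes are at the endpoints: subsidy = -3 gives inflation = -4; subsidy = 10 gives inflation = -17.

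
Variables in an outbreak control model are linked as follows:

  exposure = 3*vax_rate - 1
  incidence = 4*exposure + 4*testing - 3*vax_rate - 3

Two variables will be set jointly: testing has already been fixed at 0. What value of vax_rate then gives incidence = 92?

With testing held at 0:
Substituting into the incidence equation gives incidence = 9*vax_rate - 7.
Solve 9*vax_rate - 7 = 92: vax_rate = (92 + 7) / 9 = 11.

vax_rate = 11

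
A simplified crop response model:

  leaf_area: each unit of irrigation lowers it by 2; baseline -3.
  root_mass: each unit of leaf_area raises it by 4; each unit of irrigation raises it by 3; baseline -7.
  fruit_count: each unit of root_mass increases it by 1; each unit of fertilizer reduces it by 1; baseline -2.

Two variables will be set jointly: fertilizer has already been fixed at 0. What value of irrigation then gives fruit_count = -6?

irrigation = -3

With fertilizer held at 0:
Substituting into the root_mass equation gives root_mass = -5*irrigation - 19.
fruit_count becomes -5*irrigation - 21.
Solve -5*irrigation - 21 = -6: irrigation = (-6 + 21) / -5 = -3.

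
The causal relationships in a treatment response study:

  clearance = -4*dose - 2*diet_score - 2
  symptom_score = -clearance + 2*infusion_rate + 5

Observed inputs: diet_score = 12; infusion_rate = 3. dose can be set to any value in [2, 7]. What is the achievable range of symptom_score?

Substituting into the clearance equation gives clearance = -4*dose - 26.
Substituting into the symptom_score equation gives symptom_score = 4*dose + 37.
Linear in dose, so extremes are at the endpoints: dose = 2 gives symptom_score = 45; dose = 7 gives symptom_score = 65.

45 to 65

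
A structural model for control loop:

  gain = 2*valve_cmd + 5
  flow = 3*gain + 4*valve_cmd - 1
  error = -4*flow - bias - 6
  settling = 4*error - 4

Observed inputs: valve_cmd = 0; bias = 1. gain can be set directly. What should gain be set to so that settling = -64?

gain = 1

Intervening on gain fixes its value directly, overriding its dependence on valve_cmd.
Substituting into the flow equation gives flow = 3*gain - 1.
So error = -12*gain - 3.
Substituting into the settling equation gives settling = -48*gain - 16.
Solve -48*gain - 16 = -64: gain = (-64 + 16) / -48 = 1.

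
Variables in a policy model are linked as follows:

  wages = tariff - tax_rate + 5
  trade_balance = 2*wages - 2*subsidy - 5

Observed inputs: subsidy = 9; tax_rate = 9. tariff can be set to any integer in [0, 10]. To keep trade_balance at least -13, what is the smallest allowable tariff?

Substituting into the wages equation gives wages = tariff - 4.
This gives trade_balance = 2*tariff - 31.
Require 2*tariff - 31 ≥ -13, so tariff ≥ 9.
The smallest integer in [0, 10] satisfying this is 9.

tariff = 9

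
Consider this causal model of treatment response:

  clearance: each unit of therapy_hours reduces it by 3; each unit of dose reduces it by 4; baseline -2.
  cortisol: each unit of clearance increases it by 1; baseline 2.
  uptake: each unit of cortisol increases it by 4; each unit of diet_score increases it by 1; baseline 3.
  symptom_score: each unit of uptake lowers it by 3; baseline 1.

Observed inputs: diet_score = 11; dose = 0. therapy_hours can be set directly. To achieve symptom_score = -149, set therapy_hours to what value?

Substituting into the clearance equation gives clearance = -3*therapy_hours - 2.
This gives cortisol = -3*therapy_hours.
Substituting into the uptake equation gives uptake = -12*therapy_hours + 14.
Substituting into the symptom_score equation gives symptom_score = 36*therapy_hours - 41.
Solve 36*therapy_hours - 41 = -149: therapy_hours = (-149 + 41) / 36 = -3.

therapy_hours = -3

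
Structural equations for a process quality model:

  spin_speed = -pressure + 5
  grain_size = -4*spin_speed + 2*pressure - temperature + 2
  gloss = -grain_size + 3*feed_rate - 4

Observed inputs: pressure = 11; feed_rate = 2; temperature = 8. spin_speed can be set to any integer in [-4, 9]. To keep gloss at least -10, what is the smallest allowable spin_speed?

spin_speed = 1

Intervening on spin_speed fixes its value directly, overriding its dependence on pressure.
Substituting into the grain_size equation gives grain_size = -4*spin_speed + 16.
Substituting into the gloss equation gives gloss = 4*spin_speed - 14.
Require 4*spin_speed - 14 ≥ -10, so spin_speed ≥ 1.
The smallest integer in [-4, 9] satisfying this is 1.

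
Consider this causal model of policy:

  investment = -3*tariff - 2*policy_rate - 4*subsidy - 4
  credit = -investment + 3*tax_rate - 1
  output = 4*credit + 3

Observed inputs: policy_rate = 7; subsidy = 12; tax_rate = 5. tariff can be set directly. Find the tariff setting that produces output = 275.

Substituting into the investment equation gives investment = -3*tariff - 66.
This gives credit = 3*tariff + 80.
Substituting into the output equation gives output = 12*tariff + 323.
Solve 12*tariff + 323 = 275: tariff = (275 - 323) / 12 = -4.

tariff = -4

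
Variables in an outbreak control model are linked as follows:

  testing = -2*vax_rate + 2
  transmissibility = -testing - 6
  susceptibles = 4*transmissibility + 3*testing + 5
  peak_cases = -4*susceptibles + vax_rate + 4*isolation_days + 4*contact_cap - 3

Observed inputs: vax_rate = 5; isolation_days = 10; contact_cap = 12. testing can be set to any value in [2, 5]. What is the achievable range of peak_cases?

Intervening on testing fixes its value directly, overriding its dependence on vax_rate.
Substituting into the susceptibles equation gives susceptibles = -testing - 19.
Substituting into the peak_cases equation gives peak_cases = 4*testing + 166.
Linear in testing, so extremes are at the endpoints: testing = 2 gives peak_cases = 174; testing = 5 gives peak_cases = 186.

174 to 186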